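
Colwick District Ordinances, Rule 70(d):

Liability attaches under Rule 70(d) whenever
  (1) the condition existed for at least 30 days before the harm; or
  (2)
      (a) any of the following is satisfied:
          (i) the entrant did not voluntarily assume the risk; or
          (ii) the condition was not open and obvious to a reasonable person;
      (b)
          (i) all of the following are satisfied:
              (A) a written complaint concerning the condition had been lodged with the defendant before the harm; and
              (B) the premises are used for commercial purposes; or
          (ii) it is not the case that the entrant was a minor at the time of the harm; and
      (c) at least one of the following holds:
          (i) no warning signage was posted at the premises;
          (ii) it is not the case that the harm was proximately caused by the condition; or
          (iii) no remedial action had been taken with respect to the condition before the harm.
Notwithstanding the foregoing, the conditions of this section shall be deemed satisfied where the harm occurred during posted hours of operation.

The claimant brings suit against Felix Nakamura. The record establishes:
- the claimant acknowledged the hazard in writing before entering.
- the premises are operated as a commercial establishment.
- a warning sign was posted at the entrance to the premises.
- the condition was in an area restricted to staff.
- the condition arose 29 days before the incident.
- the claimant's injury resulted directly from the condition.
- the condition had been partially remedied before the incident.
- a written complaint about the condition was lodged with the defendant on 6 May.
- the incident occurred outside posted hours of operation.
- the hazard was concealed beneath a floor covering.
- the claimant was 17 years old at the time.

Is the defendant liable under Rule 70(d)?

No — not liable.

(1) condition ≥30 days old — fails.
(i) no assumed risk — not met.
(ii) not open/obvious — holds.
(a): F OR T → true.
(A) complaint lodged — satisfied.
(B) commercial use — holds.
(i) = T AND T = true.
(ii) not (entrant a minor) — fails.
(b) = T OR F = true.
(i) no signage posted — fails.
(ii) not (proximate cause) — not satisfied.
(iii) no remedial action — not satisfied.
(c) = F OR F OR F = false.
(2): T AND T AND F → false.
So Overall is not satisfied (F OR F).
Exception (during posted hours) — not satisfied.
Result: main false OR exception false → false.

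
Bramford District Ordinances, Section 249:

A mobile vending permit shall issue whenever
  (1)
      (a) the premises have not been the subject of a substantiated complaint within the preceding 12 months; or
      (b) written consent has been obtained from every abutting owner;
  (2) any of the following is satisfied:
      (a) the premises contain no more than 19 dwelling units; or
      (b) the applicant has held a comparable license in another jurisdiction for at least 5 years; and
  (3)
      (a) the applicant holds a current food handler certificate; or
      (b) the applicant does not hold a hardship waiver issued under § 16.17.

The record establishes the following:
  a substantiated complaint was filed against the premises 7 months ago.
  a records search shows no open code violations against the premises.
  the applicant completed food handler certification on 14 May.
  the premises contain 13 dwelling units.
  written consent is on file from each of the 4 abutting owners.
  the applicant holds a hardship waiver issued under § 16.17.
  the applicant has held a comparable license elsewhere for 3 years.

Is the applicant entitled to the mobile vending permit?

(a) no complaint in 12 mo. — fails.
(b) all abutters consent — satisfied.
(1) = F OR T = true.
(a) ≤ 19 units — met.
(b) prior license ≥ 5 yr — not satisfied.
So (2) is satisfied (T OR F).
(a) food handler cert. — holds.
(b) not (hardship waiver) — not satisfied.
So (3) is satisfied (T OR F).
Overall: T AND T AND T → true.

Yes — granted.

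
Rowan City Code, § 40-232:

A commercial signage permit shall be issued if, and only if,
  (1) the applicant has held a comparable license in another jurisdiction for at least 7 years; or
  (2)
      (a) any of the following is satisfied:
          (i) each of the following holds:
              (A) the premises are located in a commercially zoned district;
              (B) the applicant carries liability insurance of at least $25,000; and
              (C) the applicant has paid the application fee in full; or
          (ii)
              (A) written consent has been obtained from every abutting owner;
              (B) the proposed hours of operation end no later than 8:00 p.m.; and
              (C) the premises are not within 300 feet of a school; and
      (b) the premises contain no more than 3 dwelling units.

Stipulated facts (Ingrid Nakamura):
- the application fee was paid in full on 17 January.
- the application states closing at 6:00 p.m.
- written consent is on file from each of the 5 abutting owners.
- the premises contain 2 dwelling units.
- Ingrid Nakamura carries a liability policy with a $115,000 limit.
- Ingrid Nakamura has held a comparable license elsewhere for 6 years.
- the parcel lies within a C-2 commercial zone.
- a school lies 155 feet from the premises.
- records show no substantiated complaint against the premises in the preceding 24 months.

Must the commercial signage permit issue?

(1) prior license ≥ 7 yr — fails.
(A) commercially zoned — satisfied.
(B) insurance ≥ $25,000 — met.
(C) fee paid — holds.
(i): T AND T AND T → true.
(A) all abutters consent — met.
(B) closes by 8 p.m. — met.
(C) ≥300 ft from school — not met.
(ii): T AND T AND F → false.
So (a) is satisfied (T OR F).
(b) ≤ 3 units — met.
(2) = T AND T = true.
Overall = F OR T = true.

Yes — granted.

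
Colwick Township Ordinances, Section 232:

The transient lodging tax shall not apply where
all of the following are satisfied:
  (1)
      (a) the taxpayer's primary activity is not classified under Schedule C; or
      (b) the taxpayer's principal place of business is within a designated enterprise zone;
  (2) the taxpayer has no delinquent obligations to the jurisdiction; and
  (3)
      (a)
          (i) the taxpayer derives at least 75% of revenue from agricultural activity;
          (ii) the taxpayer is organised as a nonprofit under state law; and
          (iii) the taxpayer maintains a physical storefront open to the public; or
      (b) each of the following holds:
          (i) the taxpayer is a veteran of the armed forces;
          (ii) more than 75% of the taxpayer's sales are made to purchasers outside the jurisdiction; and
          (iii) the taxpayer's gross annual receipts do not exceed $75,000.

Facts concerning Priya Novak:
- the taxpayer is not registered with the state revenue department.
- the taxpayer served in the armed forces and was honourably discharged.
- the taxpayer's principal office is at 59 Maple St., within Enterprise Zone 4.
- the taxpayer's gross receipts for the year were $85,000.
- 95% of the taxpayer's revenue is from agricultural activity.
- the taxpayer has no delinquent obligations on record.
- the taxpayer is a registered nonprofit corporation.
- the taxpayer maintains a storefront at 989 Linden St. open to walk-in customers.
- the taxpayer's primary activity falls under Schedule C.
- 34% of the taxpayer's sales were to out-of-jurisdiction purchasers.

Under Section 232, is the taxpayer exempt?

(a) not (Schedule C activity) — fails.
(b) in enterprise zone — holds.
(1) = F OR T = true.
(2) no delinquency — holds.
(i) ≥75% agricultural — satisfied.
(ii) nonprofit — holds.
(iii) has storefront — satisfied.
So (a) is satisfied (T AND T AND T).
(i) veteran — satisfied.
(ii) >75% out-of-jur. sales — fails.
(iii) receipts ≤ $75,000 — not satisfied.
So (b) is not satisfied (T AND F AND F).
So (3) is satisfied (T OR F).
Overall: T AND T AND T → true.

Yes — exempt.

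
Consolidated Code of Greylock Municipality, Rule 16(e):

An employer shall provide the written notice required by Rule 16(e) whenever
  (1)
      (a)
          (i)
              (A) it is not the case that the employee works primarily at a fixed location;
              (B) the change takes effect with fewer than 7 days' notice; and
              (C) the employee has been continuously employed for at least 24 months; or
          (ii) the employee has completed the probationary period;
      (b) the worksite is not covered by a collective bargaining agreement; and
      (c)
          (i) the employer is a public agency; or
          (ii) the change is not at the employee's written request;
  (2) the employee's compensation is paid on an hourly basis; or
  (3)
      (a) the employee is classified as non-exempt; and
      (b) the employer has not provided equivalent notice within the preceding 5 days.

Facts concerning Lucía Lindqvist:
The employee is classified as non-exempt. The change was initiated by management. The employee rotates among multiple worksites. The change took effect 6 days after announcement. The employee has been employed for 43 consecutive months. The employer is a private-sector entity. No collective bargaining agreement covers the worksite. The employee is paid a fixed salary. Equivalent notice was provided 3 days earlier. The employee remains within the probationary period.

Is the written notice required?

Yes — required.

(A) not (fixed location) — satisfied.
(B) < 7 days' notice — holds.
(C) tenure ≥ 24 mo. — satisfied.
(i): T AND T AND T → true.
(ii) past probation — fails.
(a): T OR F → true.
(b) no CBA — met.
(i) public agency — fails.
(ii) not employee-requested — met.
(c) = F OR T = true.
(1): T AND T AND T → true.
(2) hourly-paid — not met.
(a) non-exempt — holds.
(b) no recent notice — fails.
So (3) is not satisfied (T AND F).
Overall = T OR F OR F = true.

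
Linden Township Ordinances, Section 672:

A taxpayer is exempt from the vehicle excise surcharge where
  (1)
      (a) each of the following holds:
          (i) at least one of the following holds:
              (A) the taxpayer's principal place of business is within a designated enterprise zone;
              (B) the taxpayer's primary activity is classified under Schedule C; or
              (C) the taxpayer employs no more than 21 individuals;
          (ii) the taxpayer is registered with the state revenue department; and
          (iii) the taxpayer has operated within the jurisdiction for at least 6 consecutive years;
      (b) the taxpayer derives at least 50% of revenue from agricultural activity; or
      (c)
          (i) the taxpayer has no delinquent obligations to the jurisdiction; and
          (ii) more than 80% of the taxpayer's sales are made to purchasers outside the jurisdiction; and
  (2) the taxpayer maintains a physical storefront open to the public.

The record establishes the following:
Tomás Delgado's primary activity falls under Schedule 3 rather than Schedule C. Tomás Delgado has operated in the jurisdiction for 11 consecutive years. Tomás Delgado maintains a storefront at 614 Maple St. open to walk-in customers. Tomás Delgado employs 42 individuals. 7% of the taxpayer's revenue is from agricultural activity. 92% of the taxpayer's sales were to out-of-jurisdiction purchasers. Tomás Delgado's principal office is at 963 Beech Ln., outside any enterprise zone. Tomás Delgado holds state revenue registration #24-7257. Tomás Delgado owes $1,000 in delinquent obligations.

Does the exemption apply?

No — not exempt.

(A) in enterprise zone — not satisfied.
(B) Schedule C activity — not satisfied.
(C) ≤ 21 employees — fails.
(i) = F OR F OR F = false.
(ii) state-registered — holds.
(iii) ≥ 6 yrs in jurisdiction — satisfied.
So (a) is not satisfied (F AND T AND T).
(b) ≥50% agricultural — fails.
(i) no delinquency — not met.
(ii) >80% out-of-jur. sales — holds.
(c) = F AND T = false.
(1): F OR F OR F → false.
(2) has storefront — holds.
Overall: F AND T → false.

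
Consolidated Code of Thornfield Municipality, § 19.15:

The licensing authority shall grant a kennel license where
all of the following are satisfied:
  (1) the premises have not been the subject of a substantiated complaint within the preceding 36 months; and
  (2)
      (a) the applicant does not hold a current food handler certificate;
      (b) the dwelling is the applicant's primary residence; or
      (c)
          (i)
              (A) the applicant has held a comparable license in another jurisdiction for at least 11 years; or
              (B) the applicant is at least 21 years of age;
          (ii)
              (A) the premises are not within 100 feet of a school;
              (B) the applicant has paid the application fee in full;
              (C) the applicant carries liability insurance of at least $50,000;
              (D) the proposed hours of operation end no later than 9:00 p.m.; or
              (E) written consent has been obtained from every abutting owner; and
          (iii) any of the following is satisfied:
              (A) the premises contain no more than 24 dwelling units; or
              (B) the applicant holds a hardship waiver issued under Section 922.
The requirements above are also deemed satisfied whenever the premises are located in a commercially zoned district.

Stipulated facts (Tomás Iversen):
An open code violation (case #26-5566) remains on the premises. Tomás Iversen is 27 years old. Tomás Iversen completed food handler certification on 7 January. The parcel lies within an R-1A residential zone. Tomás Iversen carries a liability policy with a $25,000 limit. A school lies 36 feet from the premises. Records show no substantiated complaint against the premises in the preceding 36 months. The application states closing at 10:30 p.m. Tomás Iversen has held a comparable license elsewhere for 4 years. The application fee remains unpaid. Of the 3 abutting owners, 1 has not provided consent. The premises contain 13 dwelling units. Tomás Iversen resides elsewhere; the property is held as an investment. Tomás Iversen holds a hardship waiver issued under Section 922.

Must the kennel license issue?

No — denied.

(1) no complaint in 36 mo. — met.
(a) not (food handler cert.) — not met.
(b) primary residence — not satisfied.
(A) prior license ≥ 11 yr — not met.
(B) age ≥ 21 — met.
So (i) is satisfied (F OR T).
(A) ≥100 ft from school — not met.
(B) fee paid — not met.
(C) insurance ≥ $50,000 — not met.
(D) closes by 9 p.m. — not satisfied.
(E) all abutters consent — not met.
(ii): F OR F OR F OR F OR F → false.
(A) ≤ 24 units — satisfied.
(B) hardship waiver — holds.
(iii) = T OR T = true.
So (c) is not satisfied (T AND F AND T).
(2) = F OR F OR F = false.
Overall = T AND F = false.
Exception (commercially zoned) — not satisfied.
Result: main false OR exception false → false.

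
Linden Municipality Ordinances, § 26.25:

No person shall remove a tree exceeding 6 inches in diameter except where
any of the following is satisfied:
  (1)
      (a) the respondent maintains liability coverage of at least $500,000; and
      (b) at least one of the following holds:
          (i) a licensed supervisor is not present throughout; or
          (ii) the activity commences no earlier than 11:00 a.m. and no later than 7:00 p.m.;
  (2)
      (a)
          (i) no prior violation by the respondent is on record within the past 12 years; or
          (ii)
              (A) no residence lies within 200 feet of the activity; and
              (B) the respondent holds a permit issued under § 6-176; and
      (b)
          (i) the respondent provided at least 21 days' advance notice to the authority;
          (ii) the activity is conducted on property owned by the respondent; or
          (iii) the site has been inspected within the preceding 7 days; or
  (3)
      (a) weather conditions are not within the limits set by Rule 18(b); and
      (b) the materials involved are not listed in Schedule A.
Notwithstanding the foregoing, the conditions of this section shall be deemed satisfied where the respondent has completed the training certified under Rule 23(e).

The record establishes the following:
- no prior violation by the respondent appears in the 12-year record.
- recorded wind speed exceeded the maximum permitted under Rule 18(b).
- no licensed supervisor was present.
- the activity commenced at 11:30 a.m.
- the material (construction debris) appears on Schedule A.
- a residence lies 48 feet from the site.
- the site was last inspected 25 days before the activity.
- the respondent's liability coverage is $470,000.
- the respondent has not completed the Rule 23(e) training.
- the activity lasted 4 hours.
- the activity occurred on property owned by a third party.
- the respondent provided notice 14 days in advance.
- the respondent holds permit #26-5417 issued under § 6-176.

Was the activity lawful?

(a) coverage ≥ $500,000 — not met.
(i) not (supervisor present) — satisfied.
(ii) start within hours — holds.
(b) = T OR T = true.
So (1) is not satisfied (F AND T).
(i) no prior violation — holds.
(A) no residence in 200 ft — not met.
(B) holds permit — met.
(ii) = F AND T = false.
(a): T OR F → true.
(i) ≥21 days' notice — fails.
(ii) own property — not satisfied.
(iii) site inspected — not met.
(b) = F OR F OR F = false.
So (2) is not satisfied (T AND F).
(a) not (weather ok) — met.
(b) not (Schedule A material) — fails.
So (3) is not satisfied (T AND F).
So Overall is not satisfied (F OR F OR F).
Exception (training certified) — not satisfied.
Result: main false OR exception false → false.

No — unlawful.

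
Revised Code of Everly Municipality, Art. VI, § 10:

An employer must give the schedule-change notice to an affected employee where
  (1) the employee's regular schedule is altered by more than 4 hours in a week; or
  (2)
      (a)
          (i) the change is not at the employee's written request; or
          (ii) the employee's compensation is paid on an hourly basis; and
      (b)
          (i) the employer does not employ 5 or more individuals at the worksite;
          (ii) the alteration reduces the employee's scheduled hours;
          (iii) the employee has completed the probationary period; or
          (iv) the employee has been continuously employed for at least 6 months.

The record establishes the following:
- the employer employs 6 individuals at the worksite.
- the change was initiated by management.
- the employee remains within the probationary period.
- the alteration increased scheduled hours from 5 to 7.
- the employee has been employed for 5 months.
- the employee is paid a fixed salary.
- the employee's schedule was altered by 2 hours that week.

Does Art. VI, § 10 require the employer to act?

(1) schedule shift > 4h — not met.
(i) not employee-requested — satisfied.
(ii) hourly-paid — not satisfied.
(a): T OR F → true.
(i) not (≥ 5 at site) — fails.
(ii) hours reduced — fails.
(iii) past probation — fails.
(iv) tenure ≥ 6 mo. — not satisfied.
(b) = F OR F OR F OR F = false.
(2) = T AND F = false.
Overall = F OR F = false.

No — not required.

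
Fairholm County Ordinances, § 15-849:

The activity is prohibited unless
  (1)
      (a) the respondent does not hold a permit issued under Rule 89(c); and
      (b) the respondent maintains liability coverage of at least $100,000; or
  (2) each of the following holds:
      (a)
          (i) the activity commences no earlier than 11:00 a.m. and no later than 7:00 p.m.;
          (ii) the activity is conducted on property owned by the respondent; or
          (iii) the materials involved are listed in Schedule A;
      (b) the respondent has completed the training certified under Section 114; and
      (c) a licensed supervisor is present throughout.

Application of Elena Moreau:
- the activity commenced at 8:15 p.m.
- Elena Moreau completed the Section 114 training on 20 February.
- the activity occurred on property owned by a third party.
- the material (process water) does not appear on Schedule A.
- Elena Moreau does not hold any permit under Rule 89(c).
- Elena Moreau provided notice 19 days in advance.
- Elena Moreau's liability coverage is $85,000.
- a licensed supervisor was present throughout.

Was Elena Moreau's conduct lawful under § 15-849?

No — unlawful.

(a) not (holds permit) — met.
(b) coverage ≥ $100,000 — not satisfied.
(1): T AND F → false.
(i) start within hours — fails.
(ii) own property — not met.
(iii) Schedule A material — fails.
So (a) is not satisfied (F OR F OR F).
(b) training certified — met.
(c) supervisor present — met.
(2) = F AND T AND T = false.
Overall: F OR F → false.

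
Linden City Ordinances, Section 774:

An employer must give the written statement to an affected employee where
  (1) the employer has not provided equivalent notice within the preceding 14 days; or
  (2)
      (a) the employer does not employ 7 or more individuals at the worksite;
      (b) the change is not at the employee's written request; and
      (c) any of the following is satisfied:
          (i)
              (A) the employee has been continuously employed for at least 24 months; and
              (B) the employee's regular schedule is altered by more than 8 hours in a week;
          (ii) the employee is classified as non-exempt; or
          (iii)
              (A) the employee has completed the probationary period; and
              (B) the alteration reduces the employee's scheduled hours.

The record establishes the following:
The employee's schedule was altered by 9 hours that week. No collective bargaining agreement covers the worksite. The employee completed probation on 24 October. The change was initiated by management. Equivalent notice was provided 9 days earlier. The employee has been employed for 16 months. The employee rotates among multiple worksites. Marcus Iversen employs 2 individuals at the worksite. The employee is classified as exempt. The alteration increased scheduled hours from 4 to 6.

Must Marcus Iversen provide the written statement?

(1) no recent notice — not met.
(a) not (≥ 7 at site) — met.
(b) not employee-requested — holds.
(A) tenure ≥ 24 mo. — not satisfied.
(B) schedule shift > 8h — holds.
So (i) is not satisfied (F AND T).
(ii) non-exempt — not satisfied.
(A) past probation — holds.
(B) hours reduced — fails.
(iii) = T AND F = false.
(c) = F OR F OR F = false.
So (2) is not satisfied (T AND T AND F).
Overall: F OR F → false.

No — not required.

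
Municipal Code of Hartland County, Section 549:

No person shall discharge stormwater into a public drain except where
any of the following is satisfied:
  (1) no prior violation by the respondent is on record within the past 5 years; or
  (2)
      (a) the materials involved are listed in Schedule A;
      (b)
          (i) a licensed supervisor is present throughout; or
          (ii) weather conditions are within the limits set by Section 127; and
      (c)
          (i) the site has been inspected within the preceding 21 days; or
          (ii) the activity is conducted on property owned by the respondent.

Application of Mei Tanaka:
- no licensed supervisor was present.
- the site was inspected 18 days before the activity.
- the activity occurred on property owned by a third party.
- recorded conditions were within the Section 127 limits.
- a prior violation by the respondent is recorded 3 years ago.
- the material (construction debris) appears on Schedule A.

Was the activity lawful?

Yes — lawful.

(1) no prior violation — not satisfied.
(a) Schedule A material — holds.
(i) supervisor present — not satisfied.
(ii) weather ok — satisfied.
So (b) is satisfied (F OR T).
(i) site inspected — holds.
(ii) own property — fails.
So (c) is satisfied (T OR F).
So (2) is satisfied (T AND T AND T).
So Overall is satisfied (F OR T).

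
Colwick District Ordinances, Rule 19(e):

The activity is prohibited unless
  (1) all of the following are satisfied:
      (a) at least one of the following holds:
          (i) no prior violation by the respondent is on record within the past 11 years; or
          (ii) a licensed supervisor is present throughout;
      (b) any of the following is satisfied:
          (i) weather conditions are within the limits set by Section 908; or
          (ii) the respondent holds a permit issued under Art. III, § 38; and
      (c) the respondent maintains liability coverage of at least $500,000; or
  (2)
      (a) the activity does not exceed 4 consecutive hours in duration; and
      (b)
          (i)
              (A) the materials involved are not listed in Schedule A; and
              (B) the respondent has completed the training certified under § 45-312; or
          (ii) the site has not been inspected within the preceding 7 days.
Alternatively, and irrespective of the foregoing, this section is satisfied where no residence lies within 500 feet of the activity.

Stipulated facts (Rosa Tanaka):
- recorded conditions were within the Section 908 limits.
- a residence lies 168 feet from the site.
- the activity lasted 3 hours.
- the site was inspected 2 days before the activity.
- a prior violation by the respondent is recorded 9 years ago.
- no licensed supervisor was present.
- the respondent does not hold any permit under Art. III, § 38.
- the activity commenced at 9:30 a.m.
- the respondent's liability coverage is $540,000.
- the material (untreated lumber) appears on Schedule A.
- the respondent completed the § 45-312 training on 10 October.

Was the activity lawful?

No — unlawful.

(i) no prior violation — not met.
(ii) supervisor present — not met.
(a) = F OR F = false.
(i) weather ok — holds.
(ii) holds permit — fails.
So (b) is satisfied (T OR F).
(c) coverage ≥ $500,000 — satisfied.
So (1) is not satisfied (F AND T AND T).
(a) ≤ 4 hrs duration — met.
(A) not (Schedule A material) — fails.
(B) training certified — satisfied.
(i): F AND T → false.
(ii) not (site inspected) — fails.
(b): F OR F → false.
(2) = T AND F = false.
Overall: F OR F → false.
Exception (no residence in 500 ft) — not satisfied.
Result: main false OR exception false → false.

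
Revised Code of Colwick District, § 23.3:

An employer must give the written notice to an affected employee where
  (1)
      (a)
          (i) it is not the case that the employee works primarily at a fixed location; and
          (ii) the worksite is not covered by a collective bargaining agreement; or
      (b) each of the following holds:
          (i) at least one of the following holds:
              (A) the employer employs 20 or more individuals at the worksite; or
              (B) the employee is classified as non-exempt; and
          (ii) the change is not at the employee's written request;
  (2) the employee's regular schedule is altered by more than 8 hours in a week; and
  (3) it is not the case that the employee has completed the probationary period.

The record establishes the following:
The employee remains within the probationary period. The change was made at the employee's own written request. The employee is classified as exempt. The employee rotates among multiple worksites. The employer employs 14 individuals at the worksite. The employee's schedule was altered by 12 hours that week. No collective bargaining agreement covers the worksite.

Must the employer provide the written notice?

(i) not (fixed location) — met.
(ii) no CBA — holds.
So (a) is satisfied (T AND T).
(A) ≥ 20 at site — not satisfied.
(B) non-exempt — not met.
(i): F OR F → false.
(ii) not employee-requested — not satisfied.
So (b) is not satisfied (F AND F).
So (1) is satisfied (T OR F).
(2) schedule shift > 8h — met.
(3) not (past probation) — met.
Overall = T AND T AND T = true.

Yes — required.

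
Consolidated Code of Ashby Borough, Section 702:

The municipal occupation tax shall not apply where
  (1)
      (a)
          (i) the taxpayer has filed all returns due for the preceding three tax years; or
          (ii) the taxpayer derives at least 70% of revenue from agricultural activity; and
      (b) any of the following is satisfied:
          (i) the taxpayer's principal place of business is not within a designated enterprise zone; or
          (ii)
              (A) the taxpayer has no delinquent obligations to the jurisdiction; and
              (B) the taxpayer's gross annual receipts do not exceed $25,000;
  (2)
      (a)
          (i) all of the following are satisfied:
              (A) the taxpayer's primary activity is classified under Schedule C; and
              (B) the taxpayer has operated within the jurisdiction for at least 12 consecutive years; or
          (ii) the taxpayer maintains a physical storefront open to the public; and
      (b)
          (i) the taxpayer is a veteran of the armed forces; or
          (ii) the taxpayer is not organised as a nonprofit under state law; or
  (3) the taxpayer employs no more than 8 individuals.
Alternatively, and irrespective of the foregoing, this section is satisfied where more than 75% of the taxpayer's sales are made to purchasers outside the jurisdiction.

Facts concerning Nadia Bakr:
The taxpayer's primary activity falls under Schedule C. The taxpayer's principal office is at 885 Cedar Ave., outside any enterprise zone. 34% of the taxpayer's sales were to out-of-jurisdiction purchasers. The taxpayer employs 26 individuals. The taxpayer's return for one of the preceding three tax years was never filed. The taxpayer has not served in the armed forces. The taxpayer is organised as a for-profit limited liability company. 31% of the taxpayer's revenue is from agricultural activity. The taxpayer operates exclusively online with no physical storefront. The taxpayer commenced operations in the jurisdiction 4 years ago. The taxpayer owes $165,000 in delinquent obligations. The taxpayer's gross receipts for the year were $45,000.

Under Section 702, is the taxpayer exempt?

(i) returns current — not met.
(ii) ≥70% agricultural — not satisfied.
So (a) is not satisfied (F OR F).
(i) not (in enterprise zone) — holds.
(A) no delinquency — fails.
(B) receipts ≤ $25,000 — not met.
(ii) = F AND F = false.
(b) = T OR F = true.
(1) = F AND T = false.
(A) Schedule C activity — holds.
(B) ≥ 12 yrs in jurisdiction — fails.
(i): T AND F → false.
(ii) has storefront — not satisfied.
(a): F OR F → false.
(i) veteran — not met.
(ii) not (nonprofit) — met.
(b): F OR T → true.
So (2) is not satisfied (F AND T).
(3) ≤ 8 employees — not met.
So Overall is not satisfied (F OR F OR F).
Exception (>75% out-of-jur. sales) — not satisfied.
Result: main false OR exception false → false.

No — not exempt.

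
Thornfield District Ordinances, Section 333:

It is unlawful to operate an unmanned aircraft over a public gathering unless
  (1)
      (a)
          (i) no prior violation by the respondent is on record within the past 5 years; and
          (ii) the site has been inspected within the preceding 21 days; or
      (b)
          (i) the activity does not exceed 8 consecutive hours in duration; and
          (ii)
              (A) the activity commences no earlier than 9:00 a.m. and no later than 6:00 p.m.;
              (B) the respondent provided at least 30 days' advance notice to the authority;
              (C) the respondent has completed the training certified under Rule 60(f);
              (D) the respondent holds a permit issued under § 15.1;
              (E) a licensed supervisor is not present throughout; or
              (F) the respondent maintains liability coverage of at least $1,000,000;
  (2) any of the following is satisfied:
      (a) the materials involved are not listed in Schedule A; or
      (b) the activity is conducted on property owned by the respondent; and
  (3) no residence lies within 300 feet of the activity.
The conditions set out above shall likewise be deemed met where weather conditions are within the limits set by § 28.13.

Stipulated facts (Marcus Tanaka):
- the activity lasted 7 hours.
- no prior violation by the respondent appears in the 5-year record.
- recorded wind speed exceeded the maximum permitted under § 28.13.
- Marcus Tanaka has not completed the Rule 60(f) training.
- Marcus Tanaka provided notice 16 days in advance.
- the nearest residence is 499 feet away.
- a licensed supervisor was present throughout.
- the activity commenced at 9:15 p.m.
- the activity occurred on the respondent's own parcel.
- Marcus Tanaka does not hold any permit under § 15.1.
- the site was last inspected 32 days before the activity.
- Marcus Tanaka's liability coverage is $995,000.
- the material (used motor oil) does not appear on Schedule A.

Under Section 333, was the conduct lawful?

(i) no prior violation — met.
(ii) site inspected — not met.
(a): T AND F → false.
(i) ≤ 8 hrs duration — holds.
(A) start within hours — fails.
(B) ≥30 days' notice — not met.
(C) training certified — fails.
(D) holds permit — not satisfied.
(E) not (supervisor present) — not met.
(F) coverage ≥ $1,000,000 — not met.
(ii) = F OR F OR F OR F OR F OR F = false.
(b) = T AND F = false.
(1) = F OR F = false.
(a) not (Schedule A material) — holds.
(b) own property — satisfied.
So (2) is satisfied (T OR T).
(3) no residence in 300 ft — satisfied.
Overall = F AND T AND T = false.
Exception (weather ok) — not satisfied.
Result: main false OR exception false → false.

No — unlawful.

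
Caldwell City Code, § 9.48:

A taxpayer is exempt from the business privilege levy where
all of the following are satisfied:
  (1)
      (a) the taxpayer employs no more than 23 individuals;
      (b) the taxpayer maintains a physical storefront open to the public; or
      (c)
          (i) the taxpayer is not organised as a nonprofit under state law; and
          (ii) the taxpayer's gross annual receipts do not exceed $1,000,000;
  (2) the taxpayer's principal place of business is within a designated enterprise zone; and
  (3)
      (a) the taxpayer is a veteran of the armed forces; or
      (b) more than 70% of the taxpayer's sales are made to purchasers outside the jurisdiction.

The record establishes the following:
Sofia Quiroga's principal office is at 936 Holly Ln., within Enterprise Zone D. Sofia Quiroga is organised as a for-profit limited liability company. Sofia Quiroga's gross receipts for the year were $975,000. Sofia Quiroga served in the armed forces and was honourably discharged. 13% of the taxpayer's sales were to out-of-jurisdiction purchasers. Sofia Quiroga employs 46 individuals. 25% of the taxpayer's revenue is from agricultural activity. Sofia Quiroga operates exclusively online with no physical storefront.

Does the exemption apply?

(a) ≤ 23 employees — not met.
(b) has storefront — not satisfied.
(i) not (nonprofit) — met.
(ii) receipts ≤ $1,000,000 — holds.
(c) = T AND T = true.
So (1) is satisfied (F OR F OR T).
(2) in enterprise zone — satisfied.
(a) veteran — holds.
(b) >70% out-of-jur. sales — not satisfied.
(3): T OR F → true.
Overall: T AND T AND T → true.

Yes — exempt.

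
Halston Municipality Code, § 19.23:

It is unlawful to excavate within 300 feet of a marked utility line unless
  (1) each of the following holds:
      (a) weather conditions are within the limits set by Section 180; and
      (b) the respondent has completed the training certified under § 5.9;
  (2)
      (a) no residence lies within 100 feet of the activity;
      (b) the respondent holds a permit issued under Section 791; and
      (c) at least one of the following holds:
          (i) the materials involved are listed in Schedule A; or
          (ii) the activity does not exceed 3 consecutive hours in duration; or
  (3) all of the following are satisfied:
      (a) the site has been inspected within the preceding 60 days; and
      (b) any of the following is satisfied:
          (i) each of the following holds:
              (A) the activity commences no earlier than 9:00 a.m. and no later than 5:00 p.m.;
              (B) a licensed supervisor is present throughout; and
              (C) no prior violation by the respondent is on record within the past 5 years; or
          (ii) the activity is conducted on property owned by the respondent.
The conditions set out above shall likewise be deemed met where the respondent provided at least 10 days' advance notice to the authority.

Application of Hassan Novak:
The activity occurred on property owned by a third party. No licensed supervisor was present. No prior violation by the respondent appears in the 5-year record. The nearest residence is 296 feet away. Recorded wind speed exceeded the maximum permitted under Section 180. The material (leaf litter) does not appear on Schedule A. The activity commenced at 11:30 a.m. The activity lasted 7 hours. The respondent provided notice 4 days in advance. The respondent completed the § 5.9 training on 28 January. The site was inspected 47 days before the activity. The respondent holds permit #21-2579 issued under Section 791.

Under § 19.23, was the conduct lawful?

No — unlawful.

(a) weather ok — not met.
(b) training certified — met.
(1) = F AND T = false.
(a) no residence in 100 ft — satisfied.
(b) holds permit — satisfied.
(i) Schedule A material — not met.
(ii) ≤ 3 hrs duration — fails.
So (c) is not satisfied (F OR F).
So (2) is not satisfied (T AND T AND F).
(a) site inspected — met.
(A) start within hours — satisfied.
(B) supervisor present — not met.
(C) no prior violation — holds.
So (i) is not satisfied (T AND F AND T).
(ii) own property — not met.
(b) = F OR F = false.
So (3) is not satisfied (T AND F).
Overall = F OR F OR F = false.
Exception (≥10 days' notice) — not satisfied.
Result: main false OR exception false → false.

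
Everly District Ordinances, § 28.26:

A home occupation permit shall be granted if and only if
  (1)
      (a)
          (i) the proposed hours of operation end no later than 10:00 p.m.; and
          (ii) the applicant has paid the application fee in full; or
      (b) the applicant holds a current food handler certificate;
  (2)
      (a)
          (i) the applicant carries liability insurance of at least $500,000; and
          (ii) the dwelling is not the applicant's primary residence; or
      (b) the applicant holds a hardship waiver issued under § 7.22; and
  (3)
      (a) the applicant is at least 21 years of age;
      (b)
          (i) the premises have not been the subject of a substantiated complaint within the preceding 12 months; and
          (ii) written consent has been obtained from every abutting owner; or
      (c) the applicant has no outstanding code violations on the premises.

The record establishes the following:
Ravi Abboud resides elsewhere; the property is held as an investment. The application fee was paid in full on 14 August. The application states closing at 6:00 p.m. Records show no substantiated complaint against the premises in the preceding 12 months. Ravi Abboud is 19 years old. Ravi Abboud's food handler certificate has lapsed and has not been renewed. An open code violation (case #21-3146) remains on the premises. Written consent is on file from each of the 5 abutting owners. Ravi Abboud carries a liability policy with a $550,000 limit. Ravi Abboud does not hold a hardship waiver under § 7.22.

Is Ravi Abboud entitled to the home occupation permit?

(i) closes by 10 p.m. — satisfied.
(ii) fee paid — holds.
(a) = T AND T = true.
(b) food handler cert. — fails.
So (1) is satisfied (T OR F).
(i) insurance ≥ $500,000 — holds.
(ii) not (primary residence) — satisfied.
So (a) is satisfied (T AND T).
(b) hardship waiver — fails.
(2): T OR F → true.
(a) age ≥ 21 — fails.
(i) no complaint in 12 mo. — satisfied.
(ii) all abutters consent — met.
(b): T AND T → true.
(c) no code violations — fails.
(3): F OR T OR F → true.
Overall = T AND T AND T = true.

Yes — granted.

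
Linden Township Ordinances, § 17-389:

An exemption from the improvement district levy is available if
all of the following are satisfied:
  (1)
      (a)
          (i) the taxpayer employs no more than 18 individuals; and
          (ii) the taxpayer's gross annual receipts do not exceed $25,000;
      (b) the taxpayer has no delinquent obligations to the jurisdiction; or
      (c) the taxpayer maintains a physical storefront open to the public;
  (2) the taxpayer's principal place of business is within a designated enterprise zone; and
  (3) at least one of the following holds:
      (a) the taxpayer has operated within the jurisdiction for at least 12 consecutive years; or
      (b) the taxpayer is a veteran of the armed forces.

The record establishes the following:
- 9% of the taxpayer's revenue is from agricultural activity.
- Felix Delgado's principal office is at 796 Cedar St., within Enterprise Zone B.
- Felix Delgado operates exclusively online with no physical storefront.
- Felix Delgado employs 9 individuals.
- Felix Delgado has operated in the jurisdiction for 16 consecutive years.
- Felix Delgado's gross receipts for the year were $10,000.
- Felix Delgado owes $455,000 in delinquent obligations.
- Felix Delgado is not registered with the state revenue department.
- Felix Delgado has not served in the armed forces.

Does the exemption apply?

(i) ≤ 18 employees — holds.
(ii) receipts ≤ $25,000 — satisfied.
So (a) is satisfied (T AND T).
(b) no delinquency — not met.
(c) has storefront — not met.
So (1) is satisfied (T OR F OR F).
(2) in enterprise zone — holds.
(a) ≥ 12 yrs in jurisdiction — holds.
(b) veteran — not met.
(3): T OR F → true.
Overall: T AND T AND T → true.

Yes — exempt.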